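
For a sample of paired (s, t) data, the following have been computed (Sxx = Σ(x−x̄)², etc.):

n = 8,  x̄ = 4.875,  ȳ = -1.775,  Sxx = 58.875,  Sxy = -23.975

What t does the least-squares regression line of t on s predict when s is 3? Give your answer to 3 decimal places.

b = Sxy/Sxx = -23.975/58.875 = -0.407219
a = ȳ − b·x̄ = -1.775 − (-0.407219)·4.875 = 0.210191
ŷ(3) = a + b·3 = 0.210191 + (-0.407219)·3 = -1.011465

-1.011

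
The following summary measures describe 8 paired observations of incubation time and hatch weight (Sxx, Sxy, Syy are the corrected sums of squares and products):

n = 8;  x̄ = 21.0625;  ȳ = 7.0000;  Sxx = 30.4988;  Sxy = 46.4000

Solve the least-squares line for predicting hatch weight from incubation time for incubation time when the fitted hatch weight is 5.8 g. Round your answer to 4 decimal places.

20.2737

b = Sxy/Sxx = 46.4/30.4988 = 1.521371
a = ȳ − b·x̄ = 7 − 1.521371·21.0625 = -25.043884
Set a + b·x = 5.8: x = (5.8 − (-25.043884)) / 1.521371 = 20.273738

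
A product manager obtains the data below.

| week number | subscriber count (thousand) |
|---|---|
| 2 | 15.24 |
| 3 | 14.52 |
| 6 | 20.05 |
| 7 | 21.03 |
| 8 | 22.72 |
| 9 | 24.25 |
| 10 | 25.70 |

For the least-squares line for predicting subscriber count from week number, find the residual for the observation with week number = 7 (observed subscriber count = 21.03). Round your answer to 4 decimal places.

-0.2799

n = 7, Σx = 45, Σy = 143.51, Σxy = 998.56, Σx² = 343
Sxx = Σx² − (Σx)²/n = 343 − 289.285714 = 53.714286
Sxy = Σxy − (Σx)(Σy)/n = 998.56 − 922.564286 = 75.995714
b = Sxy/Sxx = 75.995714/53.714286 = 1.414814
a = ȳ − b·x̄ = 20.501429 − 1.414814·6.428571 = 11.406197
ŷ(7) = 11.406197 + 1.414814·7 = 21.309894
residual = y − ŷ = 21.03 − 21.309894 = -0.279894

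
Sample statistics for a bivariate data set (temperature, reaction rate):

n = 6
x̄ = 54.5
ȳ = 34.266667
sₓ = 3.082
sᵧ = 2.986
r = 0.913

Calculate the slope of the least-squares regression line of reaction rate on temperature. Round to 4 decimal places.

b = r · sᵧ/sₓ = 0.913 · 2.986/3.082 = 0.884561

0.8846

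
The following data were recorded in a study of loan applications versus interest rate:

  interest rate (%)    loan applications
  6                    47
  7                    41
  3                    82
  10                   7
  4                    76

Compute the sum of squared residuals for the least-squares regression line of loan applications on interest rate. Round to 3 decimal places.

29.167

n = 5, Σx = 30, Σy = 253, Σxy = 1189, Σx² = 210, Σy² = 16439
Sxx = Σx² − (Σx)²/n = 210 − 180 = 30
Sxy = Σxy − (Σx)(Σy)/n = 1189 − 1518 = -329
Syy = Σy² − (Σy)²/n = 16439 − 12801.8 = 3637.2
b = Sxy/Sxx = -329/30 = -10.966667
SSE = Syy − b·Sxy = 3637.2 − (-10.966667)·(-329) = 29.166667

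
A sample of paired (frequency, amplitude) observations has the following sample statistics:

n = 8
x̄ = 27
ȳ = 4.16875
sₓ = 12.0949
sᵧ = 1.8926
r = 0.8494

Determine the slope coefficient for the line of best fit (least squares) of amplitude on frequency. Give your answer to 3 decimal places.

0.133

b = r · sᵧ/sₓ = 0.8494 · 1.8926/12.0949 = 0.132913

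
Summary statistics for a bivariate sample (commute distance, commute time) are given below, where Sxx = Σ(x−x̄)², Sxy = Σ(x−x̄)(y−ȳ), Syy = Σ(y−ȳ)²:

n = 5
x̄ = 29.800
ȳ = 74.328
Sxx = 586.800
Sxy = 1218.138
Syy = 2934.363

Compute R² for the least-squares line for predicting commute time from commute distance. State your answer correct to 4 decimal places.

0.8618

R² = Sxy²/(Sxx·Syy) = (1218.138)²/(586.8·2934.363) = 0.861765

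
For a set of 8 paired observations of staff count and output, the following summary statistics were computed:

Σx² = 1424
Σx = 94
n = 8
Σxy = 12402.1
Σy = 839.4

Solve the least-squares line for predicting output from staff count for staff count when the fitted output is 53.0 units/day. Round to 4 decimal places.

5.2163

Sxx = Σx² − (Σx)²/n = 1424 − 1104.5 = 319.5
Sxy = Σxy − (Σx)(Σy)/n = 12402.1 − 9862.95 = 2539.15
b = Sxy/Sxx = 2539.15/319.5 = 7.947261
a = ȳ − b·x̄ = 104.925 − 7.947261·11.75 = 11.544679
Set a + b·x = 53.0: x = (53.0 − 11.544679) / 7.947261 = 5.216303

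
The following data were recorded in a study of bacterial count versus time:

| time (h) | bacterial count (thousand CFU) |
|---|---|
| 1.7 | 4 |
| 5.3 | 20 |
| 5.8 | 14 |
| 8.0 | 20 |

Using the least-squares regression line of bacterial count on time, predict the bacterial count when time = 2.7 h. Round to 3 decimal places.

n = 4, Σx = 20.8, Σy = 58, Σxy = 354, Σx² = 128.62
Sxx = Σx² − (Σx)²/n = 128.62 − 108.16 = 20.46
Sxy = Σxy − (Σx)(Σy)/n = 354 − 301.6 = 52.4
b = Sxy/Sxx = 52.4/20.46 = 2.561095
a = ȳ − b·x̄ = 14.5 − 2.561095·5.2 = 1.182307
ŷ(2.7) = a + b·2.7 = 1.182307 + 2.561095·2.7 = 8.097263

8.097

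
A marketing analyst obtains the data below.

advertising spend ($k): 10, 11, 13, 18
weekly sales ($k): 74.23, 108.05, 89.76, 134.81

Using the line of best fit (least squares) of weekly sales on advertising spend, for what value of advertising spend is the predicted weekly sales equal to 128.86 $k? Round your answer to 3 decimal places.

17.385

n = 4, Σx = 52, Σy = 406.85, Σxy = 5524.31, Σx² = 714
Sxx = Σx² − (Σx)²/n = 714 − 676 = 38
Sxy = Σxy − (Σx)(Σy)/n = 5524.31 − 5289.05 = 235.26
b = Sxy/Sxx = 235.26/38 = 6.191053
a = ȳ − b·x̄ = 101.7125 − 6.191053·13 = 21.228816
Set a + b·x = 128.86: x = (128.86 − 21.228816) / 6.191053 = 17.384957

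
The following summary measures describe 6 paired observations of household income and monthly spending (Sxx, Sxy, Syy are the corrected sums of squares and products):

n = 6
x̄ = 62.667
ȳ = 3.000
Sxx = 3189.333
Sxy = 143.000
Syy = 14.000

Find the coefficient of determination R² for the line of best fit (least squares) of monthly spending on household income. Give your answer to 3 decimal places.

0.458

R² = Sxy²/(Sxx·Syy) = (143)²/(3189.333·14) = 0.457978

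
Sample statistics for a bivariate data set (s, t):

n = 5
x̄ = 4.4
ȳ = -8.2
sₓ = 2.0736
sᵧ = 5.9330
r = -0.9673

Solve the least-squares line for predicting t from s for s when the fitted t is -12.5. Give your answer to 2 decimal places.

b = r · sᵧ/sₓ = -0.9673 · 5.933/2.0736 = -2.767646
a = ȳ − b·x̄ = -8.2 − (-2.767646)·4.4 = 3.977643
Set a + b·x = -12.5: x = (-12.5 − 3.977643) / (-2.767646) = 5.953667

5.95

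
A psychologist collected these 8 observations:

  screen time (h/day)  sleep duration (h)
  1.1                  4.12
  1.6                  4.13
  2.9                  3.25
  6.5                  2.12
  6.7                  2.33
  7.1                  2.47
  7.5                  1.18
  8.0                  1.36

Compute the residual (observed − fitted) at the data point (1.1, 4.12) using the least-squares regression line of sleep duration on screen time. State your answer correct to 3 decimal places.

-0.053

n = 8, Σx = 41.4, Σy = 20.96, Σxy = 87.223, Σx² = 269.98
Sxx = Σx² − (Σx)²/n = 269.98 − 214.245 = 55.735
Sxy = Σxy − (Σx)(Σy)/n = 87.223 − 108.468 = -21.245
b = Sxy/Sxx = -21.245/55.735 = -0.381179
a = ȳ − b·x̄ = 2.62 − (-0.381179)·5.175 = 4.592600
ŷ(1.1) = 4.592600 + (-0.381179)·1.1 = 4.173304
residual = y − ŷ = 4.12 − 4.173304 = -0.053304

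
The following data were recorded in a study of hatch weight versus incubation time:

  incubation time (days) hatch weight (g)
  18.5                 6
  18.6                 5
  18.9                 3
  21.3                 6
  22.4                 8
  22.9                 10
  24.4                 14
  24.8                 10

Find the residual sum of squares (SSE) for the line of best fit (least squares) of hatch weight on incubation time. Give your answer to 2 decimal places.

20.49

n = 8, Σx = 171.8, Σy = 62, Σxy = 1386.3, Σx² = 3735.68, Σy² = 566
Sxx = Σx² − (Σx)²/n = 3735.68 − 3689.405 = 46.275
Sxy = Σxy − (Σx)(Σy)/n = 1386.3 − 1331.45 = 54.85
Syy = Σy² − (Σy)²/n = 566 − 480.5 = 85.5
b = Sxy/Sxx = 54.85/46.275 = 1.185305
SSE = Syy − b·Sxy = 85.5 − 1.185305·54.85 = 20.486008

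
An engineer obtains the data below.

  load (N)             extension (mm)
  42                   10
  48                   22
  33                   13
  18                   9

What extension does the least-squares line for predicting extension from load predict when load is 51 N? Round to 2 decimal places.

n = 4, Σx = 141, Σy = 54, Σxy = 2067, Σx² = 5481
Sxx = Σx² − (Σx)²/n = 5481 − 4970.25 = 510.75
Sxy = Σxy − (Σx)(Σy)/n = 2067 − 1903.5 = 163.5
b = Sxy/Sxx = 163.5/510.75 = 0.320117
a = ȳ − b·x̄ = 13.5 − 0.320117·35.25 = 2.215859
ŷ(51) = a + b·51 = 2.215859 + 0.320117·51 = 18.541850

18.54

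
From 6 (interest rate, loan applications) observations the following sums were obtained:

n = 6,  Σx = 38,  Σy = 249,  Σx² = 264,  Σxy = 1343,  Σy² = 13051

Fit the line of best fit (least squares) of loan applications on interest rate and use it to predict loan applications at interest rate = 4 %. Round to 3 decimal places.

64.900

Sxx = Σx² − (Σx)²/n = 264 − 240.666667 = 23.333333
Sxy = Σxy − (Σx)(Σy)/n = 1343 − 1577 = -234
b = Sxy/Sxx = -234/23.333333 = -10.028571
a = ȳ − b·x̄ = 41.5 − (-10.028571)·6.333333 = 105.014286
ŷ(4) = a + b·4 = 105.014286 + (-10.028571)·4 = 64.9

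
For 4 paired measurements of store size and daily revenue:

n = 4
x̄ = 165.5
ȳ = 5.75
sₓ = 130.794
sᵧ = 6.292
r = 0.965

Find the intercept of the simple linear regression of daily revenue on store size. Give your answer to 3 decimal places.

-1.933

b = r · sᵧ/sₓ = 0.965 · 6.292/130.794 = 0.046422
a = ȳ − b·x̄ = 5.75 − 0.046422·165.5 = -1.932918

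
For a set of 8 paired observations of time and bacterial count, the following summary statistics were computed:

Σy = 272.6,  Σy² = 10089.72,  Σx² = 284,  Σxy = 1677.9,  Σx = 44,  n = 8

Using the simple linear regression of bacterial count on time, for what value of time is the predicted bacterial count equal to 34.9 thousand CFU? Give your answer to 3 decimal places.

Sxx = Σx² − (Σx)²/n = 284 − 242 = 42
Sxy = Σxy − (Σx)(Σy)/n = 1677.9 − 1499.3 = 178.6
b = Sxy/Sxx = 178.6/42 = 4.252381
a = ȳ − b·x̄ = 34.075 − 4.252381·5.5 = 10.686905
Set a + b·x = 34.9: x = (34.9 − 10.686905) / 4.252381 = 5.694009

5.694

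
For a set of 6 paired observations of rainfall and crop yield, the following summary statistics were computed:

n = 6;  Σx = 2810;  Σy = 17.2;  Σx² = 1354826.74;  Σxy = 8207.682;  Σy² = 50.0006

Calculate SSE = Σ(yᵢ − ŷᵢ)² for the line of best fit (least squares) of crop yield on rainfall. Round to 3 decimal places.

Sxx = Σx² − (Σx)²/n = 1354826.74 − 1316016.666667 = 38810.073333
Sxy = Σxy − (Σx)(Σy)/n = 8207.682 − 8055.333333 = 152.348667
Syy = Σy² − (Σy)²/n = 50.0006 − 49.306667 = 0.693933
b = Sxy/Sxx = 152.348667/38810.073333 = 0.003925
SSE = Syy − b·Sxy = 0.693933 − 0.003925·152.348667 = 0.095890

0.096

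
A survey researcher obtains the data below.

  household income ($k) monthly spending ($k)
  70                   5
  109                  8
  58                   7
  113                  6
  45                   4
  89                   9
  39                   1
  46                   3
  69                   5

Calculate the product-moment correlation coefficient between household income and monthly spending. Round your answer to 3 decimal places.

n = 9, Σx = 638, Σy = 48, Σxy = 3809, Σx² = 51258, Σy² = 306
Sxx = Σx² − (Σx)²/n = 51258 − 45227.111111 = 6030.888889
Sxy = Σxy − (Σx)(Σy)/n = 3809 − 3402.666667 = 406.333333
Syy = Σy² − (Σy)²/n = 306 − 256 = 50
r = Sxy/√(Sxx·Syy) = 406.333333/√(301544.444444) = 406.333333/549.130626 = 0.739958

0.740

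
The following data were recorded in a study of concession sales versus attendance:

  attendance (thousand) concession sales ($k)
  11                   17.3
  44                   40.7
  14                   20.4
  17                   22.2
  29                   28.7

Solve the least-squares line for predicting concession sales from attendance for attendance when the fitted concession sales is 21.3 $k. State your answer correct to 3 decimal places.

n = 5, Σx = 115, Σy = 129.3, Σxy = 3476.4, Σx² = 3383
Sxx = Σx² − (Σx)²/n = 3383 − 2645 = 738
Sxy = Σxy − (Σx)(Σy)/n = 3476.4 − 2973.9 = 502.5
b = Sxy/Sxx = 502.5/738 = 0.680894
a = ȳ − b·x̄ = 25.86 − 0.680894·23 = 10.199431
Set a + b·x = 21.3: x = (21.3 − 10.199431) / 0.680894 = 16.302925

16.303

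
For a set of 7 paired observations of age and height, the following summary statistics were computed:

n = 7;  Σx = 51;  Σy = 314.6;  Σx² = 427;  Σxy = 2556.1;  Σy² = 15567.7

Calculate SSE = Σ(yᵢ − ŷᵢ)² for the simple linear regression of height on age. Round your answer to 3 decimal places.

171.139

Sxx = Σx² − (Σx)²/n = 427 − 371.571429 = 55.428571
Sxy = Σxy − (Σx)(Σy)/n = 2556.1 − 2292.085714 = 264.014286
Syy = Σy² − (Σy)²/n = 15567.7 − 14139.022857 = 1428.677143
b = Sxy/Sxx = 264.014286/55.428571 = 4.763144
SSE = Syy − b·Sxy = 1428.677143 − 4.763144·264.014286 = 171.138995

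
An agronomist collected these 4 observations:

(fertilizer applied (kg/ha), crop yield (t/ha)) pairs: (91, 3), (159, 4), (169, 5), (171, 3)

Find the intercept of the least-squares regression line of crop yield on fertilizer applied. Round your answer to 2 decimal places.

n = 4, Σx = 590, Σy = 15, Σxy = 2267, Σx² = 91364
Sxx = Σx² − (Σx)²/n = 91364 − 87025 = 4339
Sxy = Σxy − (Σx)(Σy)/n = 2267 − 2212.5 = 54.5
b = Sxy/Sxx = 54.5/4339 = 0.012560
a = ȳ − b·x̄ = 3.75 − 0.012560·147.5 = 1.897327

1.90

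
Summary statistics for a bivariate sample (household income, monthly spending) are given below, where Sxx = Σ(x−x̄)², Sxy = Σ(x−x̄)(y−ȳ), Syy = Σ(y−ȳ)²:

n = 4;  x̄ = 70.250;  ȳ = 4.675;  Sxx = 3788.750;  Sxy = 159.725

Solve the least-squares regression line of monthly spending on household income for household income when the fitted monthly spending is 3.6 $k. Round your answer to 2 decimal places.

b = Sxy/Sxx = 159.725/3788.75 = 0.042158
a = ȳ − b·x̄ = 4.675 − 0.042158·70.25 = 1.713421
Set a + b·x = 3.6: x = (3.6 − 1.713421) / 0.042158 = 44.750509

44.75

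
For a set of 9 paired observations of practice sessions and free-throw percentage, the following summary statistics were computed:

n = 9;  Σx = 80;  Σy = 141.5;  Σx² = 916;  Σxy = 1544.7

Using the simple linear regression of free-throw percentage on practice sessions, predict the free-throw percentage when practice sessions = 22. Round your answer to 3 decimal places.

Sxx = Σx² − (Σx)²/n = 916 − 711.111111 = 204.888889
Sxy = Σxy − (Σx)(Σy)/n = 1544.7 − 1257.777778 = 286.922222
b = Sxy/Sxx = 286.922222/204.888889 = 1.400380
a = ȳ − b·x̄ = 15.722222 − 1.400380·8.888889 = 3.274403
ŷ(22) = a + b·22 = 3.274403 + 1.400380·22 = 34.082755

34.083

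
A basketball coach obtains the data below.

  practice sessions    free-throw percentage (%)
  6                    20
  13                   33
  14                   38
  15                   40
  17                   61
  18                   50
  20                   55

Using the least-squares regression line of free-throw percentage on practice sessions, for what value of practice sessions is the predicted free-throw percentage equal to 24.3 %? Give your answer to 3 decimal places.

n = 7, Σx = 103, Σy = 297, Σxy = 4718, Σx² = 1639
Sxx = Σx² − (Σx)²/n = 1639 − 1515.571429 = 123.428571
Sxy = Σxy − (Σx)(Σy)/n = 4718 − 4370.142857 = 347.857143
b = Sxy/Sxx = 347.857143/123.428571 = 2.818287
a = ȳ − b·x̄ = 42.428571 − 2.818287·14.714286 = 0.959491
Set a + b·x = 24.3: x = (24.3 − 0.959491) / 2.818287 = 8.281807

8.282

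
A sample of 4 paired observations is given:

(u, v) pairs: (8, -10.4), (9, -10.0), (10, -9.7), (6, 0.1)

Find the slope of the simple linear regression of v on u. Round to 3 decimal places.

-2.526

n = 4, Σx = 33, Σy = -30, Σxy = -269.6, Σx² = 281
Sxx = Σx² − (Σx)²/n = 281 − 272.25 = 8.75
Sxy = Σxy − (Σx)(Σy)/n = -269.6 − (-247.5) = -22.1
b = Sxy/Sxx = -22.1/8.75 = -2.525714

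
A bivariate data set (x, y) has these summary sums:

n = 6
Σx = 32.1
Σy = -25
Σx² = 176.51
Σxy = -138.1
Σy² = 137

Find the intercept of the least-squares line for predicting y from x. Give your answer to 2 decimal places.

0.71

Sxx = Σx² − (Σx)²/n = 176.51 − 171.735 = 4.775
Sxy = Σxy − (Σx)(Σy)/n = -138.1 − (-133.75) = -4.35
b = Sxy/Sxx = -4.35/4.775 = -0.910995
a = ȳ − b·x̄ = -4.166667 − (-0.910995)·5.35 = 0.707155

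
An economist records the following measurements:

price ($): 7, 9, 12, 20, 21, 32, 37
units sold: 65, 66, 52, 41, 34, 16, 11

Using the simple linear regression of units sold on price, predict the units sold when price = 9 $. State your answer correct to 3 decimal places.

n = 7, Σx = 138, Σy = 285, Σxy = 4126, Σx² = 3508
Sxx = Σx² − (Σx)²/n = 3508 − 2720.571429 = 787.428571
Sxy = Σxy − (Σx)(Σy)/n = 4126 − 5618.571429 = -1492.571429
b = Sxy/Sxx = -1492.571429/787.428571 = -1.895501
a = ȳ − b·x̄ = 40.714286 − (-1.895501)·19.714286 = 78.082729
ŷ(9) = a + b·9 = 78.082729 + (-1.895501)·9 = 61.023222

61.023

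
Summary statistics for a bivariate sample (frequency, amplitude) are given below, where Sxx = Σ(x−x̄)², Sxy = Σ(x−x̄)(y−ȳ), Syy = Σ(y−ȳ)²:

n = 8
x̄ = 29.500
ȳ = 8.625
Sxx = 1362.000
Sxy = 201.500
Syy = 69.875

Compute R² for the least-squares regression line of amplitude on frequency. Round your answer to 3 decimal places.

R² = Sxy²/(Sxx·Syy) = (201.5)²/(1362·69.875) = 0.426630

0.427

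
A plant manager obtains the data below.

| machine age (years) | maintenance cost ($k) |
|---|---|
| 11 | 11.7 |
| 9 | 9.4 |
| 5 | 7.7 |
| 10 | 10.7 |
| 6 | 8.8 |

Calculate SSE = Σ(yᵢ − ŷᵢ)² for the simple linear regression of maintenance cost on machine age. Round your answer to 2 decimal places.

0.88

n = 5, Σx = 41, Σy = 48.3, Σxy = 411.6, Σx² = 363, Σy² = 476.47
Sxx = Σx² − (Σx)²/n = 363 − 336.2 = 26.8
Sxy = Σxy − (Σx)(Σy)/n = 411.6 − 396.06 = 15.54
Syy = Σy² − (Σy)²/n = 476.47 − 466.578 = 9.892
b = Sxy/Sxx = 15.54/26.8 = 0.579851
SSE = Syy − b·Sxy = 9.892 − 0.579851·15.54 = 0.881119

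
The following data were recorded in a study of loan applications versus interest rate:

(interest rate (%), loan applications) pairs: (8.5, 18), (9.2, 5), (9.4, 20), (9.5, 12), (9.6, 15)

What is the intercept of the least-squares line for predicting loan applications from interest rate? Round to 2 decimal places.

n = 5, Σx = 46.2, Σy = 70, Σxy = 645, Σx² = 427.66
Sxx = Σx² − (Σx)²/n = 427.66 − 426.888 = 0.772
Sxy = Σxy − (Σx)(Σy)/n = 645 − 646.8 = -1.8
b = Sxy/Sxx = -1.8/0.772 = -2.331606
a = ȳ − b·x̄ = 14 − (-2.331606)·9.24 = 35.544041

35.54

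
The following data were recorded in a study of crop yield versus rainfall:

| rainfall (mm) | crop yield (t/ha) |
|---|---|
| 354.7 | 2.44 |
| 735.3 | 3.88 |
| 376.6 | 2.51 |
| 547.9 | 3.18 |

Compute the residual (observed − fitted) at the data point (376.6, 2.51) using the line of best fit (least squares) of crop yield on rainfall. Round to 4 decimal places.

n = 4, Σx = 2014.5, Σy = 12.01, Σxy = 6406.02, Σx² = 1108500.15
Sxx = Σx² − (Σx)²/n = 1108500.15 − 1014552.5625 = 93947.5875
Sxy = Σxy − (Σx)(Σy)/n = 6406.02 − 6048.53625 = 357.48375
b = Sxy/Sxx = 357.48375/93947.5875 = 0.003805
a = ȳ − b·x̄ = 3.0025 − 0.003805·503.625 = 1.086136
ŷ(376.6) = 1.086136 + 0.003805·376.6 = 2.519152
residual = y − ŷ = 2.51 − 2.519152 = -0.009152

-0.0092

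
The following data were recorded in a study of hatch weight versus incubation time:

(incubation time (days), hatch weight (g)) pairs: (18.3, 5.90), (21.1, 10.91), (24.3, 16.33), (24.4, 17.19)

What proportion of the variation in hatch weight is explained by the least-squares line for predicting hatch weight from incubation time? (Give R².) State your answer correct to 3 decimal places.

0.997

n = 4, Σx = 88.1, Σy = 50.33, Σxy = 1154.426, Σx² = 1965.95, Σy² = 716.0031
Sxx = Σx² − (Σx)²/n = 1965.95 − 1940.4025 = 25.5475
Sxy = Σxy − (Σx)(Σy)/n = 1154.426 − 1108.51825 = 45.90775
Syy = Σy² − (Σy)²/n = 716.0031 − 633.277225 = 82.725875
R² = Sxy²/(Sxx·Syy) = (45.90775)²/(25.5475·82.725875) = 0.997200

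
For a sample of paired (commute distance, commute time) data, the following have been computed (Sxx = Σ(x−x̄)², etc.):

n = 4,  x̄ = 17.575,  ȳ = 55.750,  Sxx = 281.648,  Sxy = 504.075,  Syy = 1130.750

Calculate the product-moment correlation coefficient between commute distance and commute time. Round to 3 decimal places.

0.893

r = Sxy/√(Sxx·Syy) = 504.075/√(318473.476) = 504.075/564.334543 = 0.893220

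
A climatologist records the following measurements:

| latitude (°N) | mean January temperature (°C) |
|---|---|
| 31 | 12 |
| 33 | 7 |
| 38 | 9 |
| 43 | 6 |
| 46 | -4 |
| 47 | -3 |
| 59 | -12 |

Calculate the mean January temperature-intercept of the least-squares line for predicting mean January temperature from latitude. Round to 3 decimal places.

38.275

n = 7, Σx = 297, Σy = 15, Σxy = 170, Σx² = 13149
Sxx = Σx² − (Σx)²/n = 13149 − 12601.285714 = 547.714286
Sxy = Σxy − (Σx)(Σy)/n = 170 − 636.428571 = -466.428571
b = Sxy/Sxx = -466.428571/547.714286 = -0.851591
a = ȳ − b·x̄ = 2.142857 − (-0.851591)·42.428571 = 38.274648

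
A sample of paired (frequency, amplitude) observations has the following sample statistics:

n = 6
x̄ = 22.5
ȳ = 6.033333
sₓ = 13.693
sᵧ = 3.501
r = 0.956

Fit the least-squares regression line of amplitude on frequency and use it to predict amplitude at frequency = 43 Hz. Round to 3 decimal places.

11.044

b = r · sᵧ/sₓ = 0.956 · 3.501/13.693 = 0.244428
a = ȳ − b·x̄ = 6.033333 − 0.244428·22.5 = 0.533697
ŷ(43) = a + b·43 = 0.533697 + 0.244428·43 = 11.044112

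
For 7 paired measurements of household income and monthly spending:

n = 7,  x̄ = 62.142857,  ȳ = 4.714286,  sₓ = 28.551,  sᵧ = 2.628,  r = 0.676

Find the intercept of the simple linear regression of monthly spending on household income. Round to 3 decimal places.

0.848

b = r · sᵧ/sₓ = 0.676 · 2.628/28.551 = 0.062223
a = ȳ − b·x̄ = 4.714286 − 0.062223·62.142857 = 0.847573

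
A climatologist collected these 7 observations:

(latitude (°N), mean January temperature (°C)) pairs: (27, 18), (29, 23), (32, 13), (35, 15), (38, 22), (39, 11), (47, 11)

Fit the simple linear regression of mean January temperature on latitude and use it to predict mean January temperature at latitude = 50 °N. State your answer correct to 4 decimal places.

10.2405

n = 7, Σx = 247, Σy = 113, Σxy = 3876, Σx² = 8993
Sxx = Σx² − (Σx)²/n = 8993 − 8715.571429 = 277.428571
Sxy = Σxy − (Σx)(Σy)/n = 3876 − 3987.285714 = -111.285714
b = Sxy/Sxx = -111.285714/277.428571 = -0.401133
a = ȳ − b·x̄ = 16.142857 − (-0.401133)·35.285714 = 30.297116
ŷ(50) = a + b·50 = 30.297116 + (-0.401133)·50 = 10.240474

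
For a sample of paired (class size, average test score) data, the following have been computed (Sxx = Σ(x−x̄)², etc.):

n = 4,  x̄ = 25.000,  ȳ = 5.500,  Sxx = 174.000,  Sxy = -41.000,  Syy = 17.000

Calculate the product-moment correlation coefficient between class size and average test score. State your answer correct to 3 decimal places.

r = Sxy/√(Sxx·Syy) = -41/√(2958) = -41/54.387499 = -0.753850

-0.754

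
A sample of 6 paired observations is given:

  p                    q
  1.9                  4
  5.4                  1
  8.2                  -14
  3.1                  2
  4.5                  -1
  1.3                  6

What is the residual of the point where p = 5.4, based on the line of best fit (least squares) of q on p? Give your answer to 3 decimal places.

n = 6, Σx = 24.4, Σy = -2, Σxy = -92.3, Σx² = 131.56
Sxx = Σx² − (Σx)²/n = 131.56 − 99.226667 = 32.333333
Sxy = Σxy − (Σx)(Σy)/n = -92.3 − (-8.133333) = -84.166667
b = Sxy/Sxx = -84.166667/32.333333 = -2.603093
a = ȳ − b·x̄ = -0.333333 − (-2.603093)·4.066667 = 10.252577
ŷ(5.4) = 10.252577 + (-2.603093)·5.4 = -3.804124
residual = y − ŷ = 1 − (-3.804124) = 4.804124

4.804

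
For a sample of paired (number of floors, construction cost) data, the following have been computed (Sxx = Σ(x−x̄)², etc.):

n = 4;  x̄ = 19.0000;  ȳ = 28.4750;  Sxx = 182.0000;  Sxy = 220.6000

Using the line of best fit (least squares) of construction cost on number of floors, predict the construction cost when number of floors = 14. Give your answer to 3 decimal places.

b = Sxy/Sxx = 220.6/182 = 1.212088
a = ȳ − b·x̄ = 28.475 − 1.212088·19 = 5.445330
ŷ(14) = a + b·14 = 5.445330 + 1.212088·14 = 22.414560

22.415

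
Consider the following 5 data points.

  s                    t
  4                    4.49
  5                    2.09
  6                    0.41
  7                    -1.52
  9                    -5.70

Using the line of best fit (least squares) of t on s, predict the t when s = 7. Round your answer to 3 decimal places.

n = 5, Σx = 31, Σy = -0.23, Σxy = -31.07, Σx² = 207
Sxx = Σx² − (Σx)²/n = 207 − 192.2 = 14.8
Sxy = Σxy − (Σx)(Σy)/n = -31.07 − (-1.426) = -29.644
b = Sxy/Sxx = -29.644/14.8 = -2.002973
a = ȳ − b·x̄ = -0.046 − (-2.002973)·6.2 = 12.372432
ŷ(7) = a + b·7 = 12.372432 + (-2.002973)·7 = -1.648378

-1.648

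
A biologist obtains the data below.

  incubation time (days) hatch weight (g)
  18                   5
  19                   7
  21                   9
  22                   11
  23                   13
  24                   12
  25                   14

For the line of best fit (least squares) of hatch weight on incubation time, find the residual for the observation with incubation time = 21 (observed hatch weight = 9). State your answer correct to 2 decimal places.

-0.25

n = 7, Σx = 152, Σy = 71, Σxy = 1591, Σx² = 3340
Sxx = Σx² − (Σx)²/n = 3340 − 3300.571429 = 39.428571
Sxy = Σxy − (Σx)(Σy)/n = 1591 − 1541.714286 = 49.285714
b = Sxy/Sxx = 49.285714/39.428571 = 1.25
a = ȳ − b·x̄ = 10.142857 − 1.25·21.714286 = -17
ŷ(21) = -17 + 1.25·21 = 9.25
residual = y − ŷ = 9 − 9.25 = -0.25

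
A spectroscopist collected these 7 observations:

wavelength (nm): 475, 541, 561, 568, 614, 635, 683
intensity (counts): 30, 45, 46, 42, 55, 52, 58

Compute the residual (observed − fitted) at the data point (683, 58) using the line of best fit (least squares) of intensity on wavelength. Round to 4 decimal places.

n = 7, Σx = 4077, Σy = 328, Σxy = 194661, Σx² = 2402361
Sxx = Σx² − (Σx)²/n = 2402361 − 2374561.285714 = 27799.714286
Sxy = Σxy − (Σx)(Σy)/n = 194661 − 191036.571429 = 3624.428571
b = Sxy/Sxx = 3624.428571/27799.714286 = 0.130376
a = ȳ − b·x̄ = 46.857143 − 0.130376·582.428571 = -29.077837
ŷ(683) = -29.077837 + 0.130376·683 = 59.969291
residual = y − ŷ = 58 − 59.969291 = -1.969291

-1.9693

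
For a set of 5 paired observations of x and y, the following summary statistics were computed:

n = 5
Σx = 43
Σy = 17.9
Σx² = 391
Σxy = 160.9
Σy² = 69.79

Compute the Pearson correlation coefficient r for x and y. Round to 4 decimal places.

Sxx = Σx² − (Σx)²/n = 391 − 369.8 = 21.2
Sxy = Σxy − (Σx)(Σy)/n = 160.9 − 153.94 = 6.96
Syy = Σy² − (Σy)²/n = 69.79 − 64.082 = 5.708
r = Sxy/√(Sxx·Syy) = 6.96/√(121.0096) = 6.96/11.000436 = 0.632702

0.6327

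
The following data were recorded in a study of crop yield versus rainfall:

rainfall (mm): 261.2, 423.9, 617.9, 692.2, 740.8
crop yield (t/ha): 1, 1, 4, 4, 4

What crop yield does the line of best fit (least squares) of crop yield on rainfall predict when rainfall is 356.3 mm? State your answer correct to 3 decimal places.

1.340

n = 5, Σx = 2736, Σy = 14, Σxy = 8888.7, Σx² = 1657642.54
Sxx = Σx² − (Σx)²/n = 1657642.54 − 1497139.2 = 160503.34
Sxy = Σxy − (Σx)(Σy)/n = 8888.7 − 7660.8 = 1227.9
b = Sxy/Sxx = 1227.9/160503.34 = 0.007650
a = ȳ − b·x̄ = 2.8 − 0.007650·547.2 = -1.386249
ŷ(356.3) = a + b·356.3 = -1.386249 + 0.007650·356.3 = 1.339556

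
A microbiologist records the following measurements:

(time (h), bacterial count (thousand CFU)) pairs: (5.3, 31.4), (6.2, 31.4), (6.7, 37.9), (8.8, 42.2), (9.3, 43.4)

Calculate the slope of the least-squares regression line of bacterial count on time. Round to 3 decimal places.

3.172

n = 5, Σx = 36.3, Σy = 186.3, Σxy = 1390.01, Σx² = 275.35
Sxx = Σx² − (Σx)²/n = 275.35 − 263.538 = 11.812
Sxy = Σxy − (Σx)(Σy)/n = 1390.01 − 1352.538 = 37.472
b = Sxy/Sxx = 37.472/11.812 = 3.172367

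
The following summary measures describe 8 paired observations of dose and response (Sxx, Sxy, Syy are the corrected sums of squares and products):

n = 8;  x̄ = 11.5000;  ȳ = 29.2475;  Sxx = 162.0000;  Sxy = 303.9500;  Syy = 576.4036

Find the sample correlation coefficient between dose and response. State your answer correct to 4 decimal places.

0.9947

r = Sxy/√(Sxx·Syy) = 303.95/√(93377.3832) = 303.95/305.577131 = 0.994675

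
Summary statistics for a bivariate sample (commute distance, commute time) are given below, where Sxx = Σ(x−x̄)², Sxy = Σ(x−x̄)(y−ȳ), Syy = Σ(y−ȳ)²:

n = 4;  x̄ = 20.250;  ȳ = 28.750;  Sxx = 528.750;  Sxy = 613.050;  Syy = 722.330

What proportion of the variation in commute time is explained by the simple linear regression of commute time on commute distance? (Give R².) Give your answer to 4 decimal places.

R² = Sxy²/(Sxx·Syy) = (613.05)²/(528.75·722.33) = 0.984024

0.9840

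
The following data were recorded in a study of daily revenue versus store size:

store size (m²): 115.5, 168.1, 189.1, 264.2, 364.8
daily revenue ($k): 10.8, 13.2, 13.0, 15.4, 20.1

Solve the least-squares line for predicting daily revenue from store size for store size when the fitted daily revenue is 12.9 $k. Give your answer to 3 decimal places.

n = 5, Σx = 1101.7, Σy = 72.5, Σxy = 17325.78, Σx² = 280237.35
Sxx = Σx² − (Σx)²/n = 280237.35 − 242748.578 = 37488.772
Sxy = Σxy − (Σx)(Σy)/n = 17325.78 − 15974.65 = 1351.13
b = Sxy/Sxx = 1351.13/37488.772 = 0.036041
a = ȳ − b·x̄ = 14.5 − 0.036041·220.34 = 6.558743
Set a + b·x = 12.9: x = (12.9 − 6.558743) / 0.036041 = 175.946022

175.946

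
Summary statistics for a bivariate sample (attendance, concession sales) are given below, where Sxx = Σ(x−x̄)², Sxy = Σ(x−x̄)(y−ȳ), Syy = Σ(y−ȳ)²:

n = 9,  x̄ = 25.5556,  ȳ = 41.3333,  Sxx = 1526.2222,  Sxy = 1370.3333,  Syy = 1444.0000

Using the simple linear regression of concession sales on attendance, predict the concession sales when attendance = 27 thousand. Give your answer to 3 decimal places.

42.630

b = Sxy/Sxx = 1370.3333/1526.2222 = 0.897860
a = ȳ − b·x̄ = 41.3333 − 0.897860·25.5556 = 18.387958
ŷ(27) = a + b·27 = 18.387958 + 0.897860·27 = 42.630168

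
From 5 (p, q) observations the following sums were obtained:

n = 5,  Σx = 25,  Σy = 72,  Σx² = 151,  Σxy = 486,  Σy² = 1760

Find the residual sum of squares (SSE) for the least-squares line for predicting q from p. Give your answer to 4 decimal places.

Sxx = Σx² − (Σx)²/n = 151 − 125 = 26
Sxy = Σxy − (Σx)(Σy)/n = 486 − 360 = 126
Syy = Σy² − (Σy)²/n = 1760 − 1036.8 = 723.2
b = Sxy/Sxx = 126/26 = 4.846154
SSE = Syy − b·Sxy = 723.2 − 4.846154·126 = 112.584615

112.5846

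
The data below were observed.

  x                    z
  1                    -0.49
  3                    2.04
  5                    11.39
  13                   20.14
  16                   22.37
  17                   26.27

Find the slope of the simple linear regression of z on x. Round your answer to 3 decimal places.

1.551

n = 6, Σx = 55, Σy = 81.72, Σxy = 1128.91, Σx² = 749
Sxx = Σx² − (Σx)²/n = 749 − 504.166667 = 244.833333
Sxy = Σxy − (Σx)(Σy)/n = 1128.91 − 749.1 = 379.81
b = Sxy/Sxx = 379.81/244.833333 = 1.551300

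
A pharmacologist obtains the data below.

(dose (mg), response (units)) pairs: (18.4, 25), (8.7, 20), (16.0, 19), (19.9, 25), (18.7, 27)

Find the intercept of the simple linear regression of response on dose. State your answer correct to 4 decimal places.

n = 5, Σx = 81.7, Σy = 116, Σxy = 1940.4, Σx² = 1415.95
Sxx = Σx² − (Σx)²/n = 1415.95 − 1334.978 = 80.972
Sxy = Σxy − (Σx)(Σy)/n = 1940.4 − 1895.44 = 44.96
b = Sxy/Sxx = 44.96/80.972 = 0.555254
a = ȳ − b·x̄ = 23.2 − 0.555254·16.34 = 14.127155

14.1272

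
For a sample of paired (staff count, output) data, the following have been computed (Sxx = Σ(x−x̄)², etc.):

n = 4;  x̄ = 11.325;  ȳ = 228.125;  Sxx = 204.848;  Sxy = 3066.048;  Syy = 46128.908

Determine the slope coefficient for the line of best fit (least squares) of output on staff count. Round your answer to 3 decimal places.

14.967

b = Sxy/Sxx = 3066.048/204.848 = 14.967430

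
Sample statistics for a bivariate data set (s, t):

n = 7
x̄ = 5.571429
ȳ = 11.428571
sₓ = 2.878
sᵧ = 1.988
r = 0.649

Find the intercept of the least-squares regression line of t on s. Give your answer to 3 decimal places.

8.931

b = r · sᵧ/sₓ = 0.649 · 1.988/2.878 = 0.448302
a = ȳ − b·x̄ = 11.428571 − 0.448302·5.571429 = 8.930890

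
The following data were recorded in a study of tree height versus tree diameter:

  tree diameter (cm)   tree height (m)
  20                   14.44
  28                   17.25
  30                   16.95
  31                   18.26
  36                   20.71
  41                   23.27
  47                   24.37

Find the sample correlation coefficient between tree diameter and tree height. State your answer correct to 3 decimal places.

n = 7, Σx = 233, Σy = 135.25, Σxy = 4691.38, Σx² = 8231, Σy² = 2691.1001
Sxx = Σx² − (Σx)²/n = 8231 − 7755.571429 = 475.428571
Sxy = Σxy − (Σx)(Σy)/n = 4691.38 − 4501.892857 = 189.487143
Syy = Σy² − (Σy)²/n = 2691.1001 − 2613.223214 = 77.876886
r = Sxy/√(Sxx·Syy) = 189.487143/√(37024.896522) = 189.487143/192.418545 = 0.984765

0.985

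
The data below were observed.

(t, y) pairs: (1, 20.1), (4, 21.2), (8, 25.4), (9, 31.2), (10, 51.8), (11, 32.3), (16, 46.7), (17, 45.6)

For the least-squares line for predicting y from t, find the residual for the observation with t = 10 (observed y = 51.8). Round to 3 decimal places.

16.593

n = 8, Σx = 76, Σy = 274.3, Σxy = 2984.6, Σx² = 928
Sxx = Σx² − (Σx)²/n = 928 − 722 = 206
Sxy = Σxy − (Σx)(Σy)/n = 2984.6 − 2605.85 = 378.75
b = Sxy/Sxx = 378.75/206 = 1.838592
a = ȳ − b·x̄ = 34.2875 − 1.838592·9.5 = 16.820874
ŷ(10) = 16.820874 + 1.838592·10 = 35.206796
residual = y − ŷ = 51.8 − 35.206796 = 16.593204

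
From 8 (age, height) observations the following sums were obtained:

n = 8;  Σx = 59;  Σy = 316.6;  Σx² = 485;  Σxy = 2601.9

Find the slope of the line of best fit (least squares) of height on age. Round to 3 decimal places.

Sxx = Σx² − (Σx)²/n = 485 − 435.125 = 49.875
Sxy = Σxy − (Σx)(Σy)/n = 2601.9 − 2334.925 = 266.975
b = Sxy/Sxx = 266.975/49.875 = 5.352882

5.353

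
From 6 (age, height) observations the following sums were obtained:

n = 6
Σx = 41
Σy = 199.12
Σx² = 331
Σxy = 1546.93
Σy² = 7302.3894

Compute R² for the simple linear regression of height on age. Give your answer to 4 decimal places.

Sxx = Σx² − (Σx)²/n = 331 − 280.166667 = 50.833333
Sxy = Σxy − (Σx)(Σy)/n = 1546.93 − 1360.653333 = 186.276667
Syy = Σy² − (Σy)²/n = 7302.3894 − 6608.129067 = 694.260333
R² = Sxy²/(Sxx·Syy) = (186.276667)²/(50.833333·694.260333) = 0.983209

0.9832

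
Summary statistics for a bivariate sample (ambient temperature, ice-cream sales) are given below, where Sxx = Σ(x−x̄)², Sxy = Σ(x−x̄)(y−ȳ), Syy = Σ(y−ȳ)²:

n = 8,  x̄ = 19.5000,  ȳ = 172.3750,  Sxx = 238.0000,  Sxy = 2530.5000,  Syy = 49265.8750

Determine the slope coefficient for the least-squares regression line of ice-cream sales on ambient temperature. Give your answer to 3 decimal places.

10.632

b = Sxy/Sxx = 2530.5/238 = 10.632353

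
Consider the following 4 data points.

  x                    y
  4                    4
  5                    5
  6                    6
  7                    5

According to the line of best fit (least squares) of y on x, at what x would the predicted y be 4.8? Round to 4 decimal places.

n = 4, Σx = 22, Σy = 20, Σxy = 112, Σx² = 126
Sxx = Σx² − (Σx)²/n = 126 − 121 = 5
Sxy = Σxy − (Σx)(Σy)/n = 112 − 110 = 2
b = Sxy/Sxx = 2/5 = 0.4
a = ȳ − b·x̄ = 5 − 0.4·5.5 = 2.8
Set a + b·x = 4.8: x = (4.8 − 2.8) / 0.4 = 5

5.0000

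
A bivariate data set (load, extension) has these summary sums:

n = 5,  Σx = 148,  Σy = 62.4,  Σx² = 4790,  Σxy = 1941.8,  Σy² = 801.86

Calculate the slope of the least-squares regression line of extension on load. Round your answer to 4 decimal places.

Sxx = Σx² − (Σx)²/n = 4790 − 4380.8 = 409.2
Sxy = Σxy − (Σx)(Σy)/n = 1941.8 − 1847.04 = 94.76
b = Sxy/Sxx = 94.76/409.2 = 0.231574

0.2316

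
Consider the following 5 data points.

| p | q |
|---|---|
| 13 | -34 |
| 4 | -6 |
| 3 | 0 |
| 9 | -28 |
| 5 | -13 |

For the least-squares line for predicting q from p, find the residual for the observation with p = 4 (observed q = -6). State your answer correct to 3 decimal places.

n = 5, Σx = 34, Σy = -81, Σxy = -783, Σx² = 300
Sxx = Σx² − (Σx)²/n = 300 − 231.2 = 68.8
Sxy = Σxy − (Σx)(Σy)/n = -783 − (-550.8) = -232.2
b = Sxy/Sxx = -232.2/68.8 = -3.375
a = ȳ − b·x̄ = -16.2 − (-3.375)·6.8 = 6.75
ŷ(4) = 6.75 + (-3.375)·4 = -6.75
residual = y − ŷ = -6 − (-6.75) = 0.75

0.750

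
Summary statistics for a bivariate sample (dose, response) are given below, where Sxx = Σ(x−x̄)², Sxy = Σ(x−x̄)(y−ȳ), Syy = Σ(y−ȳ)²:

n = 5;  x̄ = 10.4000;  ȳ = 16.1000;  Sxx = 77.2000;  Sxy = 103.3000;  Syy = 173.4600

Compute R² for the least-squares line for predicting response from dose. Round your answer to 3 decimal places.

R² = Sxy²/(Sxx·Syy) = (103.3)²/(77.2·173.46) = 0.796864

0.797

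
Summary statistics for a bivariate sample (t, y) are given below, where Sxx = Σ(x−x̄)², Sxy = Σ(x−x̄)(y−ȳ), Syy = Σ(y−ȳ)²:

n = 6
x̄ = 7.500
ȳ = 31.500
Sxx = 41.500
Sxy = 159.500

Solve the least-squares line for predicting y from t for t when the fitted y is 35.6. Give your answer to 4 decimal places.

8.5668

b = Sxy/Sxx = 159.5/41.5 = 3.843373
a = ȳ − b·x̄ = 31.5 − 3.843373·7.5 = 2.674699
Set a + b·x = 35.6: x = (35.6 − 2.674699) / 3.843373 = 8.566771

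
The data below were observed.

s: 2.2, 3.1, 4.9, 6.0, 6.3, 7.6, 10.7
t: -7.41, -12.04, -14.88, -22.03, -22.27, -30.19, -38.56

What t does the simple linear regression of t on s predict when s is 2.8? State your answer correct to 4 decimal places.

n = 7, Σx = 40.8, Σy = -147.38, Σxy = -1041.055, Σx² = 286.4
Sxx = Σx² − (Σx)²/n = 286.4 − 237.805714 = 48.594286
Sxy = Σxy − (Σx)(Σy)/n = -1041.055 − (-859.014857) = -182.040143
b = Sxy/Sxx = -182.040143/48.594286 = -3.746122
a = ȳ − b·x̄ = -21.054286 − (-3.746122)·5.828571 = 0.780256
ŷ(2.8) = a + b·2.8 = 0.780256 + (-3.746122)·2.8 = -9.708886

-9.7089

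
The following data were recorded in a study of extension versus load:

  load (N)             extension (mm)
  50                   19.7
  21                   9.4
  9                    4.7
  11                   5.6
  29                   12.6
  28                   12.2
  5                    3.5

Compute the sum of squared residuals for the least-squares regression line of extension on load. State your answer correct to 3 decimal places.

n = 7, Σx = 153, Σy = 67.7, Σxy = 2010.8, Σx² = 4793, Σy² = 849.75
Sxx = Σx² − (Σx)²/n = 4793 − 3344.142857 = 1448.857143
Sxy = Σxy − (Σx)(Σy)/n = 2010.8 − 1479.728571 = 531.071429
Syy = Σy² − (Σy)²/n = 849.75 − 654.755714 = 194.994286
b = Sxy/Sxx = 531.071429/1448.857143 = 0.366545
SSE = Syy − b·Sxy = 194.994286 − 0.366545·531.071429 = 0.332677

0.333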